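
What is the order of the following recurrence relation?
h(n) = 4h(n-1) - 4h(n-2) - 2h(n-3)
The order is the largest lag k for which h(n-k) appears. Here the deepest term is h(n-3), so the order is 3.

Order 3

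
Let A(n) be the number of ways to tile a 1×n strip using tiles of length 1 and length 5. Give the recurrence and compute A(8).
Condition on the last tile: it has length 1 (leaving a 1×(n-1) strip) or length 5 (leaving a 1×(n-5) strip), so A(n) = A(n-1) + A(n-5) (order-5 linear recurrence).
For 0 ≤ i < 5 only unit tiles fit, so A(i) = 1.
Iterating the recurrence: A(5) = 2, A(6) = 3, A(7) = 4, A(8) = 5.

A(n) = A(n-1) + A(n-5), with A(i) = 1 for 0 ≤ i < 5; A(8) = 5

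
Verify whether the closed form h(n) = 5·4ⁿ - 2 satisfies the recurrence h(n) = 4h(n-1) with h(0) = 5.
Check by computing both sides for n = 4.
From the recurrence with h(0) = 5:
  h(0) = 5, h(1) = 20, h(2) = 80, h(3) = 320, h(4) = 1280
  so the recurrence gives h(4) = 1280.
From the proposed closed form h(n) = 5·4ⁿ - 2:
  h(4) = 1278.
The recurrence gives 1280 but the closed form gives 1278, so the closed form does not satisfy the recurrence.

No, the closed form is incorrect.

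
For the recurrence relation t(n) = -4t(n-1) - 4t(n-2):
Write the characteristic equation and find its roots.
Substitute t(n) = rⁿ and divide through by rⁿ⁻²: r² + 4r + 4 = 0
Factor: (r + 2)² = 0, so r = -2 (double root).
General solution: t(n) = (A + Bn)·(-2)ⁿ

Characteristic: r² + 4r + 4 = 0, Roots: r = -2 (double root)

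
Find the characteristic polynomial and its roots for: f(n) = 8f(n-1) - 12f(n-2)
Substitute f(n) = rⁿ and divide through by rⁿ⁻²: r² - 8r + 12 = 0
Factor: (r - 6)(r - 2) = 0, so r = 6, 2.
General solution: f(n) = A·6ⁿ + B·2ⁿ

Characteristic: r² - 8r + 12 = 0, Roots: r = 6, 2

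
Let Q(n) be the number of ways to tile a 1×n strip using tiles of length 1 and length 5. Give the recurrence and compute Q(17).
Condition on the last tile: it has length 1 (leaving a 1×(n-1) strip) or length 5 (leaving a 1×(n-5) strip), so Q(n) = Q(n-1) + Q(n-5) (order-5 linear recurrence).
For 0 ≤ i < 5 only unit tiles fit, so Q(i) = 1.
Iterating the recurrence: Q(5) = 2, Q(6) = 3, Q(7) = 4, Q(8) = 5, Q(9) = 6, Q(10) = 8, Q(11) = 11, Q(12) = 15, Q(13) = 20, Q(14) = 26, Q(15) = 34, Q(16) = 45, Q(17) = 60.

Q(n) = Q(n-1) + Q(n-5), with Q(i) = 1 for 0 ≤ i < 5; Q(17) = 60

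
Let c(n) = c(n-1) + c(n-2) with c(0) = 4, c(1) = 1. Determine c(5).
Computing the sequence terms:
4, 1, 5, 6, 11, 17

17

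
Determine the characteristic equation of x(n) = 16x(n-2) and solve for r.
Substitute x(n) = rⁿ and divide through by rⁿ⁻²: r² - 16 = 0
Factor: (r - 4)(r + 4) = 0, so r = 4, -4.
General solution: x(n) = A·4ⁿ + B·(-4)ⁿ

Characteristic: r² - 16 = 0, Roots: r = 4, -4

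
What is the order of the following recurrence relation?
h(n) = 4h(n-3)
The order is the largest lag k for which h(n-k) appears. Here the deepest term is h(n-3), so the order is 3.

Order 3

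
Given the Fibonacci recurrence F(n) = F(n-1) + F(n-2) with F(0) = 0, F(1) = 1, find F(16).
Computing the sequence terms:
0, 1, 1, 2, 3, 5, 8, 13, 21, 34, 55, 89, 144, 233, 377, 610, 987

987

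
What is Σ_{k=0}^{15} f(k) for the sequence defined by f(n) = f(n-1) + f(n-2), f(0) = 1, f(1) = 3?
Computing the sequence terms: 1, 3, 4, 7, 11, 18, 29, 47, 76, 123, 199, 322, 521, 843, 1364, 2207
Adding these values together:

5775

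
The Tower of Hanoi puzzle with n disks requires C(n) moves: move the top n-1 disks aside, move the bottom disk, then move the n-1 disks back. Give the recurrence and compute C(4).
Moving n disks = move the top n-1 disks aside (C(n-1) moves) + move the largest disk (1 move) + move the n-1 disks back on top (C(n-1) moves), so C(n) = 2C(n-1) + 1, with C(1) = 1 (a single disk takes one move).
First terms: 1, 3, 7, 15, … — each is one less than a power of 2. Indeed C(n) + 1 = 2(C(n-1) + 1) with C(1) + 1 = 2, so C(n) + 1 = 2ⁿ and C(n) = 2ⁿ - 1.
Hence C(4) = 2^4 - 1 = 16 - 1 = 15.

C(n) = 2C(n-1) + 1, C(1) = 1; C(4) = 15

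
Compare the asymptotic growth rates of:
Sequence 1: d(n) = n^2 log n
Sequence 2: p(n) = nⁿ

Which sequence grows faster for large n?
Comparing growth rates:
Growth-rate hierarchy: log n ≺ any polynomial ≺ any exponential cⁿ (c>1) ≺ n! ≺ nⁿ.
super-exponential nⁿ dominates polynomial degree 2 (with log factor) asymptotically.

p(n) grows faster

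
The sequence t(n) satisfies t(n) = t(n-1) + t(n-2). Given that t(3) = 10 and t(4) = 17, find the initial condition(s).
Work backwards using t(k) = t(k+2) - t(k+1):
t(2) = t(4) - t(3) = 17 - 10 = 7
t(1) = t(3) - t(2) = 10 - 7 = 3
t(0) = t(2) - t(1) = 7 - 3 = 4

t(0) = 4, t(1) = 3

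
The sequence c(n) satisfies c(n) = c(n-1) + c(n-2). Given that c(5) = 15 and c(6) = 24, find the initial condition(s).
Work backwards using c(k) = c(k+2) - c(k+1):
c(4) = c(6) - c(5) = 24 - 15 = 9
c(3) = c(5) - c(4) = 15 - 9 = 6
c(2) = c(4) - c(3) = 9 - 6 = 3
c(1) = c(3) - c(2) = 6 - 3 = 3
c(0) = c(2) - c(1) = 3 - 3 = 0

c(0) = 0, c(1) = 3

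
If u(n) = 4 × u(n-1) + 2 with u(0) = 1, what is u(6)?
Computing step by step:
u(0) = 1
u(1) = 4 × 1 + 2 = 6
u(2) = 4 × 6 + 2 = 26
u(3) = 4 × 26 + 2 = 106
u(4) = 4 × 106 + 2 = 426
u(5) = 4 × 426 + 2 = 1706
u(6) = 4 × 1706 + 2 = 6826

6826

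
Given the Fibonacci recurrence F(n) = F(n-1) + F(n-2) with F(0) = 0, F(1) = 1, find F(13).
Computing the sequence terms:
0, 1, 1, 2, 3, 5, 8, 13, 21, 34, 55, 89, 144, 233

233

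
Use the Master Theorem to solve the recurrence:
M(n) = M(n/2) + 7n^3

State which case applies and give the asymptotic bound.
Master Theorem template: M(n) = a·M(n/b) + f(n).
Here: a=1, b=2, f(n)=7n^3
Compute log_b(a) = log_2(1) = 0.
f(n) = 7n^3 = Ω(n^(0+ε)) with ε = 3, and the regularity condition holds (a·f(n/b) = (a/b^3)·f(n) with a/b^3 = 2^-3 < 1). Case 3: M(n) = Θ(f(n)) = Θ(n^3).

Case 3: M(n) = Θ(n^3)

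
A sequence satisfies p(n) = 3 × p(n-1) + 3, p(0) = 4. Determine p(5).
Computing step by step:
p(0) = 4
p(1) = 3 × 4 + 3 = 15
p(2) = 3 × 15 + 3 = 48
p(3) = 3 × 48 + 3 = 147
p(4) = 3 × 147 + 3 = 444
p(5) = 3 × 444 + 3 = 1335

1335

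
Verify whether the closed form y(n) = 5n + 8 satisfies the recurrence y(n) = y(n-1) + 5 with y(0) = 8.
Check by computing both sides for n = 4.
From the recurrence with y(0) = 8:
  y(0) = 8, y(1) = 13, y(2) = 18, y(3) = 23, y(4) = 28
  so the recurrence gives y(4) = 28.
From the proposed closed form y(n) = 5n + 8:
  y(4) = 28.
Both sides give 28 at n = 4, and the initial condition(s) match, so the closed form is consistent.

Yes, the closed form is correct.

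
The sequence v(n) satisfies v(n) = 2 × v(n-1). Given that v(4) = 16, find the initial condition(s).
In general v(n) = 2ⁿ · v(0). At n = 4: v(0) = v(4) / 2^4 = 16 / 16 = 1.

v(0) = 1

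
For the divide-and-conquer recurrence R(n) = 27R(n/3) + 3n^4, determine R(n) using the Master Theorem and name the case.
Master Theorem template: R(n) = a·R(n/b) + f(n).
Here: a=27, b=3, f(n)=3n^4
Compute log_b(a) = log_3(27) = 3.
f(n) = 3n^4 = Ω(n^(3+ε)) with ε = 1, and the regularity condition holds (a·f(n/b) = (a/b^4)·f(n) with a/b^4 = 3^-1 < 1). Case 3: R(n) = Θ(f(n)) = Θ(n^4).

Case 3: R(n) = Θ(n^4)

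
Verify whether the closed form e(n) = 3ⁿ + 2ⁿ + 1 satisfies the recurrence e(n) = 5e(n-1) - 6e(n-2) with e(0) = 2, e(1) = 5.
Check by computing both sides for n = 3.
From the recurrence with e(0) = 2, e(1) = 5:
  e(0) = 2, e(1) = 5, e(2) = 13, e(3) = 35
  so the recurrence gives e(3) = 35.
From the proposed closed form e(n) = 3ⁿ + 2ⁿ + 1:
  e(3) = 36.
The recurrence gives 35 but the closed form gives 36, so the closed form does not satisfy the recurrence.

No, the closed form is incorrect.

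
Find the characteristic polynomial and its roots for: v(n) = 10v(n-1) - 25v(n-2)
Substitute v(n) = rⁿ and divide through by rⁿ⁻²: r² - 10r + 25 = 0
Factor: (r - 5)² = 0, so r = 5 (double root).
General solution: v(n) = (A + Bn)·5ⁿ

Characteristic: r² - 10r + 25 = 0, Roots: r = 5 (double root)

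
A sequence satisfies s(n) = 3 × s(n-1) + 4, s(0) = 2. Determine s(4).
Computing step by step:
s(0) = 2
s(1) = 3 × 2 + 4 = 10
s(2) = 3 × 10 + 4 = 34
s(3) = 3 × 34 + 4 = 106
s(4) = 3 × 106 + 4 = 322

322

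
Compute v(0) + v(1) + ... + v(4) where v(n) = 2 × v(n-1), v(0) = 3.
Computing the sequence terms: 3, 6, 12, 24, 48
Adding these values together:

93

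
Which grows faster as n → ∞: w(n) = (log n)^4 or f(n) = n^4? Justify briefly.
Comparing growth rates:
Growth-rate hierarchy: log n ≺ any polynomial ≺ any exponential cⁿ (c>1) ≺ n! ≺ nⁿ.
polynomial degree 4 dominates polylogarithmic (log n)^4 asymptotically.

f(n) grows faster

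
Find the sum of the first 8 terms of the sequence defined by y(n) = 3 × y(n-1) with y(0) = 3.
Computing the sequence terms: 3, 9, 27, 81, 243, 729, 2187, 6561
Adding these values together:

9840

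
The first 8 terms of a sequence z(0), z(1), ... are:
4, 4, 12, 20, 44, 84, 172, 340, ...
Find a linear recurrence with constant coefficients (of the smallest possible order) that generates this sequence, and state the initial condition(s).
Look for the lowest-order linear relation among consecutive terms.
Observation: z(n) - 1·z(n-1) - (2)·z(n-2) = 0 holds for the shown terms, and no order-1 relation z(n) = α·z(n-1) + β fits.
Check at n=3: 1·12 + (2)·4 = 20. ✓

z(n) = z(n-1) + 2z(n-2), z(0) = 4, z(1) = 4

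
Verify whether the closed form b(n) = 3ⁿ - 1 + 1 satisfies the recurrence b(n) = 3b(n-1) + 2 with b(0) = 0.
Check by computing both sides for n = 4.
From the recurrence with b(0) = 0:
  b(0) = 0, b(1) = 2, b(2) = 8, b(3) = 26, b(4) = 80
  so the recurrence gives b(4) = 80.
From the proposed closed form b(n) = 3ⁿ - 1 + 1:
  b(4) = 81.
The recurrence gives 80 but the closed form gives 81, so the closed form does not satisfy the recurrence.

No, the closed form is incorrect.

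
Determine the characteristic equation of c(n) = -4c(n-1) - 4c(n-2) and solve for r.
Substitute c(n) = rⁿ and divide through by rⁿ⁻²: r² + 4r + 4 = 0
Factor: (r + 2)² = 0, so r = -2 (double root).
General solution: c(n) = (A + Bn)·(-2)ⁿ

Characteristic: r² + 4r + 4 = 0, Roots: r = -2 (double root)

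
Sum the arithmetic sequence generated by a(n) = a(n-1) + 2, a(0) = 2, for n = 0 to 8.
Computing the sequence terms: 2, 4, 6, 8, 10, 12, 14, 16, 18
Adding these values together:

90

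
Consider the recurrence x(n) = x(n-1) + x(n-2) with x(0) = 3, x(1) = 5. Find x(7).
Computing the sequence terms:
3, 5, 8, 13, 21, 34, 55, 89

89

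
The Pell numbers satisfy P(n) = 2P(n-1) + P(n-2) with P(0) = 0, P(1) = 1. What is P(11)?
Computing the sequence terms:
0, 1, 2, 5, 12, 29, 70, 169, 408, 985, 2378, 5741

5741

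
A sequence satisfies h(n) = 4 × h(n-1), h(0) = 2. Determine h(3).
Computing step by step:
h(0) = 2
h(1) = 4 × 2 = 8
h(2) = 4 × 8 = 32
h(3) = 4 × 32 = 128

128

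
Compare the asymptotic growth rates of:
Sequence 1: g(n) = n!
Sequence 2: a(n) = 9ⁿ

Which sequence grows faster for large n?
Comparing growth rates:
Growth-rate hierarchy: log n ≺ any polynomial ≺ any exponential cⁿ (c>1) ≺ n! ≺ nⁿ.
factorial dominates exponential base 9 asymptotically.

g(n) grows faster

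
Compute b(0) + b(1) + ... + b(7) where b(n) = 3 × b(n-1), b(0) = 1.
Computing the sequence terms: 1, 3, 9, 27, 81, 243, 729, 2187
Adding these values together:

3280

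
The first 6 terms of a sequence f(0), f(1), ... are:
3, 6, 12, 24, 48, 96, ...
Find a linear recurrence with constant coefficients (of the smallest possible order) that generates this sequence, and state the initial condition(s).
Look for the lowest-order linear relation among consecutive terms.
Observation: each term is 2× the previous.
Check at n=2: 2·6 = 12. ✓

f(n) = 2 × f(n-1), f(0) = 3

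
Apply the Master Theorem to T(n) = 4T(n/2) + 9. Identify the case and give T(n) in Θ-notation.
Master Theorem template: T(n) = a·T(n/b) + f(n).
Here: a=4, b=2, f(n)=9
Compute log_b(a) = log_2(4) = 2.
f(n) = 9 = O(n^(2-ε)) with ε = 2. Case 1: T(n) = Θ(n^log_b(a)) = Θ(n^2).

Case 1: T(n) = Θ(n^2)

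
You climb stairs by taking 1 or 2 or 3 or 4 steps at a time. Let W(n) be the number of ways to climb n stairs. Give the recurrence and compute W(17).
Condition on the size of the last step (1 to 4): before it there were n-1, …, n-4 stairs climbed, and these cases are disjoint, so W(n) = W(n-1) + W(n-2) + W(n-3) + W(n-4) (order-4 linear recurrence).
Initial conditions by direct count (compositions of i into parts ≤ 4): W(1) = 1; W(2) = 2; W(3) = 4; W(4) = 8.
Iterating the recurrence: W(5) = 15, W(6) = 29, W(7) = 56, W(8) = 108, W(9) = 208, W(10) = 401, W(11) = 773, W(12) = 1490, W(13) = 2872, W(14) = 5536, W(15) = 10671, W(16) = 20569, W(17) = 39648.

W(n) = W(n-1) + W(n-2) + W(n-3) + W(n-4), W(1) = 1, W(2) = 2, W(3) = 4, W(4) = 8; W(17) = 39648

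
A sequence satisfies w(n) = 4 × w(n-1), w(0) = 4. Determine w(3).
Computing step by step:
w(0) = 4
w(1) = 4 × 4 = 16
w(2) = 4 × 16 = 64
w(3) = 4 × 64 = 256

256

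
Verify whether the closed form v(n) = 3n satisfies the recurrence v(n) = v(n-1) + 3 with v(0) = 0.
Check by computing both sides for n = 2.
From the recurrence with v(0) = 0:
  v(0) = 0, v(1) = 3, v(2) = 6
  so the recurrence gives v(2) = 6.
From the proposed closed form v(n) = 3n:
  v(2) = 6.
Both sides give 6 at n = 2, and the initial condition(s) match, so the closed form is consistent.

Yes, the closed form is correct.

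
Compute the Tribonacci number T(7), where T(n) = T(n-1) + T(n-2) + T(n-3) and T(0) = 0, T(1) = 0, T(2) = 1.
Computing the sequence terms:
0, 0, 1, 1, 2, 4, 7, 13

13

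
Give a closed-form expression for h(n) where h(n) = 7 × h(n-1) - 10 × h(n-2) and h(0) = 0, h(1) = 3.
Recurrence: h(n) = 7 × h(n-1) - 10 × h(n-2), initial: h(0) = 0, h(1) = 3.
Characteristic equation: r² - 7r + 10 = 0, which factors as (r - 5)(r - 2) = 0, so r = 5, 2. General solution h(n) = A·5ⁿ + B·2ⁿ. From h(0) = 0: A + B = 0. From h(1) = 3: 5A + 2B = 3. Solving gives A = 1, B = -1.

h(n) = 5ⁿ - 2ⁿ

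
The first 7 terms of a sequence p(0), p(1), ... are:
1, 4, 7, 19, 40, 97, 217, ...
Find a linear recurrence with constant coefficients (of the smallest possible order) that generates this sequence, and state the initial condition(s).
Look for the lowest-order linear relation among consecutive terms.
Observation: p(n) - 1·p(n-1) - (3)·p(n-2) = 0 holds for the shown terms, and no order-1 relation p(n) = α·p(n-1) + β fits.
Check at n=3: 1·7 + (3)·4 = 19. ✓

p(n) = p(n-1) + 3p(n-2), p(0) = 1, p(1) = 4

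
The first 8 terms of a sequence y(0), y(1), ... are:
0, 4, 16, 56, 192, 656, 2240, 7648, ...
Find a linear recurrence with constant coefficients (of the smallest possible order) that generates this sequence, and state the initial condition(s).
Look for the lowest-order linear relation among consecutive terms.
Observation: y(n) - 4·y(n-1) - (-2)·y(n-2) = 0 holds for the shown terms, and no order-1 relation y(n) = α·y(n-1) + β fits.
Check at n=3: 4·16 + (-2)·4 = 56. ✓

y(n) = 4y(n-1) - 2y(n-2), y(0) = 0, y(1) = 4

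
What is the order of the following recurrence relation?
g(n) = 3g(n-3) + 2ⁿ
The order is the largest lag k for which g(n-k) appears. Here the deepest term is g(n-3) (the 2ⁿ term is non-homogeneous and does not affect the order), so the order is 3.

Order 3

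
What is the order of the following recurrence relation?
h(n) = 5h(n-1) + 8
The order is the largest lag k for which h(n-k) appears. Here the deepest term is h(n-1) (the 8 term is non-homogeneous and does not affect the order), so the order is 1.

Order 1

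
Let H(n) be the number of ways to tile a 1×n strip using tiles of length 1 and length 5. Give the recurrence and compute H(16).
Condition on the last tile: it has length 1 (leaving a 1×(n-1) strip) or length 5 (leaving a 1×(n-5) strip), so H(n) = H(n-1) + H(n-5) (order-5 linear recurrence).
For 0 ≤ i < 5 only unit tiles fit, so H(i) = 1.
Iterating the recurrence: H(5) = 2, H(6) = 3, H(7) = 4, H(8) = 5, H(9) = 6, H(10) = 8, H(11) = 11, H(12) = 15, H(13) = 20, H(14) = 26, H(15) = 34, H(16) = 45.

H(n) = H(n-1) + H(n-5), with H(i) = 1 for 0 ≤ i < 5; H(16) = 45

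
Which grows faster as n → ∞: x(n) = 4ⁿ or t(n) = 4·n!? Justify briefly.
Comparing growth rates:
Growth-rate hierarchy: log n ≺ any polynomial ≺ any exponential cⁿ (c>1) ≺ n! ≺ nⁿ.
factorial dominates exponential base 4 asymptotically.

t(n) grows faster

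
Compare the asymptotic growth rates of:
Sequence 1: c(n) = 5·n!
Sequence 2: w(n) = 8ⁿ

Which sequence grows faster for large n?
Comparing growth rates:
Growth-rate hierarchy: log n ≺ any polynomial ≺ any exponential cⁿ (c>1) ≺ n! ≺ nⁿ.
factorial dominates exponential base 8 asymptotically.

c(n) grows faster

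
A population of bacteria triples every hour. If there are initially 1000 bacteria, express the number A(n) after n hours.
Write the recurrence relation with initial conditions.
Each hour multiplies the count by 3, so the count after n hours depends only on the count after n-1 hours: A(n) = 3 × A(n-1). The starting count gives A(0) = 1000.
Unrolling n times gives the closed form A(n) = 1000 × 3ⁿ.

A(n) = 3 × A(n-1), A(0) = 1000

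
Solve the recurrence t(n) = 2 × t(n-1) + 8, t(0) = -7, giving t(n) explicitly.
Recurrence: t(n) = 2 × t(n-1) + 8, initial: t(0) = -7.
Try t(n) = A·2ⁿ + C. Substituting: A·2ⁿ + C = 2(A·2ⁿ⁻¹ + C) + 8 = A·2ⁿ + 2C + 8, so C = 2C + 8, giving C = -8. Then t(0) = A - 8 = -7 gives A = 1.

t(n) = 2ⁿ - 8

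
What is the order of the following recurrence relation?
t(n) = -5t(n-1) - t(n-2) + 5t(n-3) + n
The order is the largest lag k for which t(n-k) appears. Here the deepest term is t(n-3) (the n term is non-homogeneous and does not affect the order), so the order is 3.

Order 3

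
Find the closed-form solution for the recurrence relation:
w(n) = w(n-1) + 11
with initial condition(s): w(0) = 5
Recurrence: w(n) = w(n-1) + 11, initial: w(0) = 5.
Each step adds 11, so w(n) = w(0) + 11n = 11n + 5.

w(n) = 11n + 5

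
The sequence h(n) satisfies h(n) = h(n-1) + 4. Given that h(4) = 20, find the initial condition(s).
h(4) = h(0) + 4·4, so h(0) = 20 - 16 = 4.

h(0) = 4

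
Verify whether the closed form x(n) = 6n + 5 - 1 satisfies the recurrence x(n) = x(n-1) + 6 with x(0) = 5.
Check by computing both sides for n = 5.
From the recurrence with x(0) = 5:
  x(0) = 5, x(1) = 11, x(2) = 17, x(3) = 23, x(4) = 29, x(5) = 35
  so the recurrence gives x(5) = 35.
From the proposed closed form x(n) = 6n + 5 - 1:
  x(5) = 34.
The recurrence gives 35 but the closed form gives 34, so the closed form does not satisfy the recurrence.

No, the closed form is incorrect.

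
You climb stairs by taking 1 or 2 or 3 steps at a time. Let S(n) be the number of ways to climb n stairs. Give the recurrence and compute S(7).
Condition on the size of the last step (1 to 3): before it there were n-1, …, n-3 stairs climbed, and these cases are disjoint, so S(n) = S(n-1) + S(n-2) + S(n-3) (order-3 linear recurrence).
Initial conditions by direct count (compositions of i into parts ≤ 3): S(1) = 1; S(2) = 2; S(3) = 4.
Iterating the recurrence: S(4) = 7, S(5) = 13, S(6) = 24, S(7) = 44.

S(n) = S(n-1) + S(n-2) + S(n-3), S(1) = 1, S(2) = 2, S(3) = 4; S(7) = 44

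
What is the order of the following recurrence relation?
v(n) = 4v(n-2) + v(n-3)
The order is the largest lag k for which v(n-k) appears. Here the deepest term is v(n-3), so the order is 3.

Order 3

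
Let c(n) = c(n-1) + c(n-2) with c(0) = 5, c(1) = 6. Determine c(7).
Computing the sequence terms:
5, 6, 11, 17, 28, 45, 73, 118

118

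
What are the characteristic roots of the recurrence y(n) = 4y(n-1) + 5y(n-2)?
Substitute y(n) = rⁿ and divide through by rⁿ⁻²: r² - 4r - 5 = 0
Factor: (r - 5)(r + 1) = 0, so r = 5, -1.
General solution: y(n) = A·5ⁿ + B·(-1)ⁿ

Characteristic: r² - 4r - 5 = 0, Roots: r = 5, -1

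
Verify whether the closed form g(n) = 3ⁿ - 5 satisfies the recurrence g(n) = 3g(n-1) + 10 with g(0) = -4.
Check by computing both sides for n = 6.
From the recurrence with g(0) = -4:
  g(0) = -4, g(1) = -2, g(2) = 4, g(3) = 22, g(4) = 76, g(5) = 238, g(6) = 724
  so the recurrence gives g(6) = 724.
From the proposed closed form g(n) = 3ⁿ - 5:
  g(6) = 724.
Both sides give 724 at n = 6, and the initial condition(s) match, so the closed form is consistent.

Yes, the closed form is correct.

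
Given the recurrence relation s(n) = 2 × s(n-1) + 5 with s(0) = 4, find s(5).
Computing step by step:
s(0) = 4
s(1) = 2 × 4 + 5 = 13
s(2) = 2 × 13 + 5 = 31
s(3) = 2 × 31 + 5 = 67
s(4) = 2 × 67 + 5 = 139
s(5) = 2 × 139 + 5 = 283

283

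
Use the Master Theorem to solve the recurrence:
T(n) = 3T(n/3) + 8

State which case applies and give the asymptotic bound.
Master Theorem template: T(n) = a·T(n/b) + f(n).
Here: a=3, b=3, f(n)=8
Compute log_b(a) = log_3(3) = 1.
f(n) = 8 = O(n^(1-ε)) with ε = 1. Case 1: T(n) = Θ(n^log_b(a)) = Θ(n).

Case 1: T(n) = Θ(n)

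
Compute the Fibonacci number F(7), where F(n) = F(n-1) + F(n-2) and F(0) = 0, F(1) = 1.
Computing the sequence terms:
0, 1, 1, 2, 3, 5, 8, 13

13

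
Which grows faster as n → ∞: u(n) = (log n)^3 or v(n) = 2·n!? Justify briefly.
Comparing growth rates:
Growth-rate hierarchy: log n ≺ any polynomial ≺ any exponential cⁿ (c>1) ≺ n! ≺ nⁿ.
factorial dominates polylogarithmic (log n)^3 asymptotically.

v(n) grows faster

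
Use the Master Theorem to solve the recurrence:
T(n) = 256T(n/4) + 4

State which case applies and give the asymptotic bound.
Master Theorem template: T(n) = a·T(n/b) + f(n).
Here: a=256, b=4, f(n)=4
Compute log_b(a) = log_4(256) = 4.
f(n) = 4 = O(n^(4-ε)) with ε = 4. Case 1: T(n) = Θ(n^log_b(a)) = Θ(n^4).

Case 1: T(n) = Θ(n^4)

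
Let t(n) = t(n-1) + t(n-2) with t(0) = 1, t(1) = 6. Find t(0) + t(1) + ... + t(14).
Computing the sequence terms: 1, 6, 7, 13, 20, 33, 53, 86, 139, 225, 364, 589, 953, 1542, 2495
Adding these values together:

6526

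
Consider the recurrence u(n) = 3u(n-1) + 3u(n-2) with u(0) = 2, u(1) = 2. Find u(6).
Computing the sequence terms:
2, 2, 12, 42, 162, 612, 2322

2322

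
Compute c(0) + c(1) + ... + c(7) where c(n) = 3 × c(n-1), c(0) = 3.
Computing the sequence terms: 3, 9, 27, 81, 243, 729, 2187, 6561
Adding these values together:

9840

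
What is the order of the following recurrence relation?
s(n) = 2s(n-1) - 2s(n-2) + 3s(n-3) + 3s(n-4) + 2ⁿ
The order is the largest lag k for which s(n-k) appears. Here the deepest term is s(n-4) (the 2ⁿ term is non-homogeneous and does not affect the order), so the order is 4.

Order 4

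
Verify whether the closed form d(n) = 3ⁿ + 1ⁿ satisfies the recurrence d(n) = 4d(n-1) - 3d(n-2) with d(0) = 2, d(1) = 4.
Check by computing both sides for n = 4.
From the recurrence with d(0) = 2, d(1) = 4:
  d(0) = 2, d(1) = 4, d(2) = 10, d(3) = 28, d(4) = 82
  so the recurrence gives d(4) = 82.
From the proposed closed form d(n) = 3ⁿ + 1ⁿ:
  d(4) = 82.
Both sides give 82 at n = 4, and the initial condition(s) match, so the closed form is consistent.

Yes, the closed form is correct.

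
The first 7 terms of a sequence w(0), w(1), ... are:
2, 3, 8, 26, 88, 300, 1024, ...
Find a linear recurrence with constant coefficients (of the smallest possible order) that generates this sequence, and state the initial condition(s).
Look for the lowest-order linear relation among consecutive terms.
Observation: w(n) - 4·w(n-1) - (-2)·w(n-2) = 0 holds for the shown terms, and no order-1 relation w(n) = α·w(n-1) + β fits.
Check at n=3: 4·8 + (-2)·3 = 26. ✓

w(n) = 4w(n-1) - 2w(n-2), w(0) = 2, w(1) = 3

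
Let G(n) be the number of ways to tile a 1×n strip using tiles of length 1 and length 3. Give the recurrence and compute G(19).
Condition on the last tile: it has length 1 (leaving a 1×(n-1) strip) or length 3 (leaving a 1×(n-3) strip), so G(n) = G(n-1) + G(n-3) (order-3 linear recurrence).
For 0 ≤ i < 3 only unit tiles fit, so G(i) = 1.
Iterating the recurrence: G(3) = 2, G(4) = 3, G(5) = 4, G(6) = 6, G(7) = 9, G(8) = 13, G(9) = 19, G(10) = 28, G(11) = 41, G(12) = 60, G(13) = 88, G(14) = 129, G(15) = 189, G(16) = 277, G(17) = 406, G(18) = 595, G(19) = 872.

G(n) = G(n-1) + G(n-3), with G(i) = 1 for 0 ≤ i < 3; G(19) = 872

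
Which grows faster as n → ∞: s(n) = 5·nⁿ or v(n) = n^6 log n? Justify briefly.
Comparing growth rates:
Growth-rate hierarchy: log n ≺ any polynomial ≺ any exponential cⁿ (c>1) ≺ n! ≺ nⁿ.
super-exponential nⁿ dominates polynomial degree 6 (with log factor) asymptotically.

s(n) grows faster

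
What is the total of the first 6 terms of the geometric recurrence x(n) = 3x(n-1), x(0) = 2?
Computing the sequence terms: 2, 6, 18, 54, 162, 486
Adding these values together:

728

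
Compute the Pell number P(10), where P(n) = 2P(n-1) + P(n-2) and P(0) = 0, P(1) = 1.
Computing the sequence terms:
0, 1, 2, 5, 12, 29, 70, 169, 408, 985, 2378

2378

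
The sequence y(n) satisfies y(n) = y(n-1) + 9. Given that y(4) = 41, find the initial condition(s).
y(4) = y(0) + 4·9, so y(0) = 41 - 36 = 5.

y(0) = 5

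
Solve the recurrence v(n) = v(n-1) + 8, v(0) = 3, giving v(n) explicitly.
Recurrence: v(n) = v(n-1) + 8, initial: v(0) = 3.
Each step adds 8, so v(n) = v(0) + 8n = 8n + 3.

v(n) = 8n + 3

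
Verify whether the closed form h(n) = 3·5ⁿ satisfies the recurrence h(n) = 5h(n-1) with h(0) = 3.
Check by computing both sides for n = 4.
From the recurrence with h(0) = 3:
  h(0) = 3, h(1) = 15, h(2) = 75, h(3) = 375, h(4) = 1875
  so the recurrence gives h(4) = 1875.
From the proposed closed form h(n) = 3·5ⁿ:
  h(4) = 1875.
Both sides give 1875 at n = 4, and the initial condition(s) match, so the closed form is consistent.

Yes, the closed form is correct.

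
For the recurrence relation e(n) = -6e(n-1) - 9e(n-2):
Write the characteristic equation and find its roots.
Substitute e(n) = rⁿ and divide through by rⁿ⁻²: r² + 6r + 9 = 0
Factor: (r + 3)² = 0, so r = -3 (double root).
General solution: e(n) = (A + Bn)·(-3)ⁿ

Characteristic: r² + 6r + 9 = 0, Roots: r = -3 (double root)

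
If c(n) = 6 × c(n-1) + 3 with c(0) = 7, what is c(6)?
Computing step by step:
c(0) = 7
c(1) = 6 × 7 + 3 = 45
c(2) = 6 × 45 + 3 = 273
c(3) = 6 × 273 + 3 = 1641
c(4) = 6 × 1641 + 3 = 9849
c(5) = 6 × 9849 + 3 = 59097
c(6) = 6 × 59097 + 3 = 354585

354585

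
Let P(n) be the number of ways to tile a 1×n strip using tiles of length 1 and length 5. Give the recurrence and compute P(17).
Condition on the last tile: it has length 1 (leaving a 1×(n-1) strip) or length 5 (leaving a 1×(n-5) strip), so P(n) = P(n-1) + P(n-5) (order-5 linear recurrence).
For 0 ≤ i < 5 only unit tiles fit, so P(i) = 1.
Iterating the recurrence: P(5) = 2, P(6) = 3, P(7) = 4, P(8) = 5, P(9) = 6, P(10) = 8, P(11) = 11, P(12) = 15, P(13) = 20, P(14) = 26, P(15) = 34, P(16) = 45, P(17) = 60.

P(n) = P(n-1) + P(n-5), with P(i) = 1 for 0 ≤ i < 5; P(17) = 60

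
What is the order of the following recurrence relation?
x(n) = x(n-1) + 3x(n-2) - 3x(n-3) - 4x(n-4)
The order is the largest lag k for which x(n-k) appears. Here the deepest term is x(n-4), so the order is 4.

Order 4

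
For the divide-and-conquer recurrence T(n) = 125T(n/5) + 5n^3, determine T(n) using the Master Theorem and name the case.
Master Theorem template: T(n) = a·T(n/b) + f(n).
Here: a=125, b=5, f(n)=5n^3
Compute log_b(a) = log_5(125) = 3.
f(n) = 5n^3 = Θ(n^3). Case 2: T(n) = Θ(n^3 log n).

Case 2: T(n) = Θ(n^3 log n)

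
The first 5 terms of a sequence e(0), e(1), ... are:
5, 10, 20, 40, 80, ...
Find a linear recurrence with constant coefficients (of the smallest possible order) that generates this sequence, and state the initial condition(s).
Look for the lowest-order linear relation among consecutive terms.
Observation: each term is 2× the previous.
Check at n=2: 2·10 = 20. ✓

e(n) = 2 × e(n-1), e(0) = 5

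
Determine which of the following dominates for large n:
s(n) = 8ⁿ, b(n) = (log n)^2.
Comparing growth rates:
Growth-rate hierarchy: log n ≺ any polynomial ≺ any exponential cⁿ (c>1) ≺ n! ≺ nⁿ.
exponential base 8 dominates polylogarithmic (log n)^2 asymptotically.

s(n) grows faster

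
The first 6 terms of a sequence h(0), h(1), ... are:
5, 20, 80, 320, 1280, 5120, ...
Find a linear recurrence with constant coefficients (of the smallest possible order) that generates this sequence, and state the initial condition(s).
Look for the lowest-order linear relation among consecutive terms.
Observation: each term is 4× the previous.
Check at n=2: 4·20 = 80. ✓

h(n) = 4 × h(n-1), h(0) = 5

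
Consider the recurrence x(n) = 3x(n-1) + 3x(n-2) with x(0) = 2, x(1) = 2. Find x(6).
Computing the sequence terms:
2, 2, 12, 42, 162, 612, 2322

2322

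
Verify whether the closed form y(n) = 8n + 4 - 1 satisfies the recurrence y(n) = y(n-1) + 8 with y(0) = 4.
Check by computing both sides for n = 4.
From the recurrence with y(0) = 4:
  y(0) = 4, y(1) = 12, y(2) = 20, y(3) = 28, y(4) = 36
  so the recurrence gives y(4) = 36.
From the proposed closed form y(n) = 8n + 4 - 1:
  y(4) = 35.
The recurrence gives 36 but the closed form gives 35, so the closed form does not satisfy the recurrence.

No, the closed form is incorrect.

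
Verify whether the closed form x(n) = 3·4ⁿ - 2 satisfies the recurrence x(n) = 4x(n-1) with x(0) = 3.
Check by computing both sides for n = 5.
From the recurrence with x(0) = 3:
  x(0) = 3, x(1) = 12, x(2) = 48, x(3) = 192, x(4) = 768, x(5) = 3072
  so the recurrence gives x(5) = 3072.
From the proposed closed form x(n) = 3·4ⁿ - 2:
  x(5) = 3070.
The recurrence gives 3072 but the closed form gives 3070, so the closed form does not satisfy the recurrence.

No, the closed form is incorrect.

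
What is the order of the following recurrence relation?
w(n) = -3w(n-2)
The order is the largest lag k for which w(n-k) appears. Here the deepest term is w(n-2), so the order is 2.

Order 2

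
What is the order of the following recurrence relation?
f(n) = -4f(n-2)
The order is the largest lag k for which f(n-k) appears. Here the deepest term is f(n-2), so the order is 2.

Order 2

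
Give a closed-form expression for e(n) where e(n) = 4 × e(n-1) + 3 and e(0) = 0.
Recurrence: e(n) = 4 × e(n-1) + 3, initial: e(0) = 0.
Try e(n) = A·4ⁿ + C. Substituting: A·4ⁿ + C = 4(A·4ⁿ⁻¹ + C) + 3 = A·4ⁿ + 4C + 3, so C = 4C + 3, giving C = -1. Then e(0) = A - 1 = 0 gives A = 1.

e(n) = 4ⁿ - 1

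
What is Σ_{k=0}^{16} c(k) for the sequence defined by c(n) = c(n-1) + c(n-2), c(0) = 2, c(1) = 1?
Computing the sequence terms: 2, 1, 3, 4, 7, 11, 18, 29, 47, 76, 123, 199, 322, 521, 843, 1364, 2207
Adding these values together:

5777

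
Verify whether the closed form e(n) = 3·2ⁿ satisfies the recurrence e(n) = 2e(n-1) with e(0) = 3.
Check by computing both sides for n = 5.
From the recurrence with e(0) = 3:
  e(0) = 3, e(1) = 6, e(2) = 12, e(3) = 24, e(4) = 48, e(5) = 96
  so the recurrence gives e(5) = 96.
From the proposed closed form e(n) = 3·2ⁿ:
  e(5) = 96.
Both sides give 96 at n = 5, and the initial condition(s) match, so the closed form is consistent.

Yes, the closed form is correct.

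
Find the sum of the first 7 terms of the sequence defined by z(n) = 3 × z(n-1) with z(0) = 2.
Computing the sequence terms: 2, 6, 18, 54, 162, 486, 1458
Adding these values together:

2186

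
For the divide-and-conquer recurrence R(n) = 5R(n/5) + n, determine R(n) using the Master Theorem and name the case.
Master Theorem template: R(n) = a·R(n/b) + f(n).
Here: a=5, b=5, f(n)=n
Compute log_b(a) = log_5(5) = 1.
f(n) = n = Θ(n). Case 2: R(n) = Θ(n log n).

Case 2: R(n) = Θ(n log n)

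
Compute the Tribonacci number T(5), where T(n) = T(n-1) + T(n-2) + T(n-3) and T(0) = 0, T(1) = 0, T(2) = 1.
Computing the sequence terms:
0, 0, 1, 1, 2, 4

4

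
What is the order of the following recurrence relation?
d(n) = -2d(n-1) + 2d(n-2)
The order is the largest lag k for which d(n-k) appears. Here the deepest term is d(n-2), so the order is 2.

Order 2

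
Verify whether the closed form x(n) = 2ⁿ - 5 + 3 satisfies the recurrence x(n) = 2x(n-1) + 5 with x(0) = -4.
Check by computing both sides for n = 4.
From the recurrence with x(0) = -4:
  x(0) = -4, x(1) = -3, x(2) = -1, x(3) = 3, x(4) = 11
  so the recurrence gives x(4) = 11.
From the proposed closed form x(n) = 2ⁿ - 5 + 3:
  x(4) = 14.
The recurrence gives 11 but the closed form gives 14, so the closed form does not satisfy the recurrence.

No, the closed form is incorrect.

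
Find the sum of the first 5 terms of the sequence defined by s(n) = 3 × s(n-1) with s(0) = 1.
Computing the sequence terms: 1, 3, 9, 27, 81
Adding these values together:

121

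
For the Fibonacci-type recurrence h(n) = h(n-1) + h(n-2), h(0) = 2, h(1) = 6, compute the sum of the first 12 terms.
Computing the sequence terms: 2, 6, 8, 14, 22, 36, 58, 94, 152, 246, 398, 644
Adding these values together:

1680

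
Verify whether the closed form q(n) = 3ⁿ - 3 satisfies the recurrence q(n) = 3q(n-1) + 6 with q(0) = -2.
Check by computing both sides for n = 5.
From the recurrence with q(0) = -2:
  q(0) = -2, q(1) = 0, q(2) = 6, q(3) = 24, q(4) = 78, q(5) = 240
  so the recurrence gives q(5) = 240.
From the proposed closed form q(n) = 3ⁿ - 3:
  q(5) = 240.
Both sides give 240 at n = 5, and the initial condition(s) match, so the closed form is consistent.

Yes, the closed form is correct.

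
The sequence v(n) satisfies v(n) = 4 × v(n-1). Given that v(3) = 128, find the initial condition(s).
In general v(n) = 4ⁿ · v(0). At n = 3: v(0) = v(3) / 4^3 = 128 / 64 = 2.

v(0) = 2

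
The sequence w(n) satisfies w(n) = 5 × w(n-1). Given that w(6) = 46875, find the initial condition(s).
In general w(n) = 5ⁿ · w(0). At n = 6: w(0) = w(6) / 5^6 = 46875 / 15625 = 3.

w(0) = 3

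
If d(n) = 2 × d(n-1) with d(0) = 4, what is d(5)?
Computing step by step:
d(0) = 4
d(1) = 2 × 4 = 8
d(2) = 2 × 8 = 16
d(3) = 2 × 16 = 32
d(4) = 2 × 32 = 64
d(5) = 2 × 64 = 128

128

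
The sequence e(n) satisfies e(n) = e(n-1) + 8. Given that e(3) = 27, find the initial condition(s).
e(3) = e(0) + 3·8, so e(0) = 27 - 24 = 3.

e(0) = 3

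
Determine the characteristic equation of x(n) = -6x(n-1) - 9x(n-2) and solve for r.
Substitute x(n) = rⁿ and divide through by rⁿ⁻²: r² + 6r + 9 = 0
Factor: (r + 3)² = 0, so r = -3 (double root).
General solution: x(n) = (A + Bn)·(-3)ⁿ

Characteristic: r² + 6r + 9 = 0, Roots: r = -3 (double root)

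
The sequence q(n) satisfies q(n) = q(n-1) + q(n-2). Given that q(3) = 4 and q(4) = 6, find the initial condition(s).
Work backwards using q(k) = q(k+2) - q(k+1):
q(2) = q(4) - q(3) = 6 - 4 = 2
q(1) = q(3) - q(2) = 4 - 2 = 2
q(0) = q(2) - q(1) = 2 - 2 = 0

q(0) = 0, q(1) = 2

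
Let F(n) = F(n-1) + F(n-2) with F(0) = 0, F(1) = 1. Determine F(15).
Computing the sequence terms:
0, 1, 1, 2, 3, 5, 8, 13, 21, 34, 55, 89, 144, 233, 377, 610

610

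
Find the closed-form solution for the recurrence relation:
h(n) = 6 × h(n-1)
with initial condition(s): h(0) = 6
Recurrence: h(n) = 6 × h(n-1), initial: h(0) = 6.
Each term is 6 times the previous, so this is geometric with ratio 6. After n steps: h(n) = h(0)·6ⁿ = 6·6ⁿ.

h(n) = 6·6ⁿ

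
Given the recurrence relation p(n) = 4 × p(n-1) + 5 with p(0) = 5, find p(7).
Computing step by step:
p(0) = 5
p(1) = 4 × 5 + 5 = 25
p(2) = 4 × 25 + 5 = 105
p(3) = 4 × 105 + 5 = 425
p(4) = 4 × 425 + 5 = 1705
p(5) = 4 × 1705 + 5 = 6825
p(6) = 4 × 6825 + 5 = 27305
p(7) = 4 × 27305 + 5 = 109225

109225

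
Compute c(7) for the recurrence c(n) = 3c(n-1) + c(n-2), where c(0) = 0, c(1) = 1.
Computing the sequence terms:
0, 1, 3, 10, 33, 109, 360, 1189

1189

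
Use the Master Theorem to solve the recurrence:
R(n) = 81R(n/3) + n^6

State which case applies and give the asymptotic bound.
Master Theorem template: R(n) = a·R(n/b) + f(n).
Here: a=81, b=3, f(n)=n^6
Compute log_b(a) = log_3(81) = 4.
f(n) = n^6 = Ω(n^(4+ε)) with ε = 2, and the regularity condition holds (a·f(n/b) = (a/b^6)·f(n) with a/b^6 = 3^-2 < 1). Case 3: R(n) = Θ(f(n)) = Θ(n^6).

Case 3: R(n) = Θ(n^6)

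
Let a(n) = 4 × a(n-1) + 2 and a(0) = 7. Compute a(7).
Computing step by step:
a(0) = 7
a(1) = 4 × 7 + 2 = 30
a(2) = 4 × 30 + 2 = 122
a(3) = 4 × 122 + 2 = 490
a(4) = 4 × 490 + 2 = 1962
a(5) = 4 × 1962 + 2 = 7850
a(6) = 4 × 7850 + 2 = 31402
a(7) = 4 × 31402 + 2 = 125610

125610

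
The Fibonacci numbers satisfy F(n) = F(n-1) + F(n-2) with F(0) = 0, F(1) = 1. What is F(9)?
Computing the sequence terms:
0, 1, 1, 2, 3, 5, 8, 13, 21, 34

34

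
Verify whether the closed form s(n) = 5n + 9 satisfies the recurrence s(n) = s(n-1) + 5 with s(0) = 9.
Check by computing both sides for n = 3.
From the recurrence with s(0) = 9:
  s(0) = 9, s(1) = 14, s(2) = 19, s(3) = 24
  so the recurrence gives s(3) = 24.
From the proposed closed form s(n) = 5n + 9:
  s(3) = 24.
Both sides give 24 at n = 3, and the initial condition(s) match, so the closed form is consistent.

Yes, the closed form is correct.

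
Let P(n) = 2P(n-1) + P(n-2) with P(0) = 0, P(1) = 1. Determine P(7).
Computing the sequence terms:
0, 1, 2, 5, 12, 29, 70, 169

169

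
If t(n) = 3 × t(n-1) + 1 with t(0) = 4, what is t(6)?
Computing step by step:
t(0) = 4
t(1) = 3 × 4 + 1 = 13
t(2) = 3 × 13 + 1 = 40
t(3) = 3 × 40 + 1 = 121
t(4) = 3 × 121 + 1 = 364
t(5) = 3 × 364 + 1 = 1093
t(6) = 3 × 1093 + 1 = 3280

3280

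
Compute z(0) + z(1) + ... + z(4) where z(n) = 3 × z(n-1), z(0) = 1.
Computing the sequence terms: 1, 3, 9, 27, 81
Adding these values together:

121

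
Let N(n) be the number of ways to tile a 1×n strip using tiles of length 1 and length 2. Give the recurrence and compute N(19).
Condition on the last tile: it has length 1 (leaving a 1×(n-1) strip) or length 2 (leaving a 1×(n-2) strip), so N(n) = N(n-1) + N(n-2) (order-2 linear recurrence).
For 0 ≤ i < 2 only unit tiles fit, so N(i) = 1.
Iterating the recurrence: N(2) = 2, N(3) = 3, N(4) = 5, N(5) = 8, N(6) = 13, N(7) = 21, N(8) = 34, N(9) = 55, N(10) = 89, N(11) = 144, N(12) = 233, N(13) = 377, N(14) = 610, N(15) = 987, N(16) = 1597, N(17) = 2584, N(18) = 4181, N(19) = 6765.

N(n) = N(n-1) + N(n-2), with N(i) = 1 for 0 ≤ i < 2; N(19) = 6765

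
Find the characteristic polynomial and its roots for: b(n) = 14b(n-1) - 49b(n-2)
Substitute b(n) = rⁿ and divide through by rⁿ⁻²: r² - 14r + 49 = 0
Factor: (r - 7)² = 0, so r = 7 (double root).
General solution: b(n) = (A + Bn)·7ⁿ

Characteristic: r² - 14r + 49 = 0, Roots: r = 7 (double root)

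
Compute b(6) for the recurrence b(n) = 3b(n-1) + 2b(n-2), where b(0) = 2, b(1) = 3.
Computing the sequence terms:
2, 3, 13, 45, 161, 573, 2041

2041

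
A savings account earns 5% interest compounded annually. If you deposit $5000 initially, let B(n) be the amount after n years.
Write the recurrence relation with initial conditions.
Each year the balance grows by 5%, i.e. is multiplied by 1 + 5/100 = 1.05, so B(n) = 1.05 × B(n-1). The initial deposit gives B(0) = 5000.
Unrolling gives the closed form B(n) = 5000 × (1.05)ⁿ.

B(n) = 1.05 × B(n-1), B(0) = 5000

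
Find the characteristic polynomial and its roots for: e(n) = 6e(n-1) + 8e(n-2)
Substitute e(n) = rⁿ and divide through by rⁿ⁻²: r² - 6r - 8 = 0
Discriminant: 6² + 4·8 = 68, not a perfect square, so by the quadratic formula r = (6 ± √68)/2.
General solution: e(n) = A·r₁ⁿ + B·r₂ⁿ where r₁,r₂ = (6 ± √68)/2

Characteristic: r² - 6r - 8 = 0, Roots: r = (6 ± √68)/2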